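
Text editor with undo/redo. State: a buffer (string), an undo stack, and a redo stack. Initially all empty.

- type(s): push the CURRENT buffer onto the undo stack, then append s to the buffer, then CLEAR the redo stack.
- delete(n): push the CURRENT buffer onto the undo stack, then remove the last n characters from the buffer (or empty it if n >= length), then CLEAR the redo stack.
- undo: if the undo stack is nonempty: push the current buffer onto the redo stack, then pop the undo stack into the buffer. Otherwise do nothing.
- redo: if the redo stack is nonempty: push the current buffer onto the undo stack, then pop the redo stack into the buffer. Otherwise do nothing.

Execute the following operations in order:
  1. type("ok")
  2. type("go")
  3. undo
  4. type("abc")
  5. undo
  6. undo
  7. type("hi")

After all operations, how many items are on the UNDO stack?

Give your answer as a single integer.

After op 1 (type): buf='ok' undo_depth=1 redo_depth=0
After op 2 (type): buf='okgo' undo_depth=2 redo_depth=0
After op 3 (undo): buf='ok' undo_depth=1 redo_depth=1
After op 4 (type): buf='okabc' undo_depth=2 redo_depth=0
After op 5 (undo): buf='ok' undo_depth=1 redo_depth=1
After op 6 (undo): buf='(empty)' undo_depth=0 redo_depth=2
After op 7 (type): buf='hi' undo_depth=1 redo_depth=0

Answer: 1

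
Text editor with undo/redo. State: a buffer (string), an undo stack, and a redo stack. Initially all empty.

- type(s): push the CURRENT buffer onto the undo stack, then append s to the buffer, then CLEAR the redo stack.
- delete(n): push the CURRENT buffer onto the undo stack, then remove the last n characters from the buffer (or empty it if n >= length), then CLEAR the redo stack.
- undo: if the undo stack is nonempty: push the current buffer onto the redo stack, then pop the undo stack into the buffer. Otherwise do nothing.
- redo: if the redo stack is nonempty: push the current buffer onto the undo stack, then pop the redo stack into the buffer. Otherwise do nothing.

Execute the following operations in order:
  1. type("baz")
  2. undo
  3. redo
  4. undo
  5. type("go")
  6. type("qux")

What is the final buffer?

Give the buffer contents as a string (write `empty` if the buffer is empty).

Answer: goqux

Derivation:
After op 1 (type): buf='baz' undo_depth=1 redo_depth=0
After op 2 (undo): buf='(empty)' undo_depth=0 redo_depth=1
After op 3 (redo): buf='baz' undo_depth=1 redo_depth=0
After op 4 (undo): buf='(empty)' undo_depth=0 redo_depth=1
After op 5 (type): buf='go' undo_depth=1 redo_depth=0
After op 6 (type): buf='goqux' undo_depth=2 redo_depth=0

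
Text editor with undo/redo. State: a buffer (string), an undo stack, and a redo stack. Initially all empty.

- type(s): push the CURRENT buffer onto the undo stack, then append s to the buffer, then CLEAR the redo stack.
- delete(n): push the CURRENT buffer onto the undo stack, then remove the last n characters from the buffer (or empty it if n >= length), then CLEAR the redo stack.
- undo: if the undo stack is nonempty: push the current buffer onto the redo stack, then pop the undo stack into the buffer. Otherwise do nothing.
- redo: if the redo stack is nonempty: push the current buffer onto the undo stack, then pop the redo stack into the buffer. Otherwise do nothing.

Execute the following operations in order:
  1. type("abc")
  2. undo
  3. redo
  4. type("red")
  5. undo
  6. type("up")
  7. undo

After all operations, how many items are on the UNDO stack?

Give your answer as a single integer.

Answer: 1

Derivation:
After op 1 (type): buf='abc' undo_depth=1 redo_depth=0
After op 2 (undo): buf='(empty)' undo_depth=0 redo_depth=1
After op 3 (redo): buf='abc' undo_depth=1 redo_depth=0
After op 4 (type): buf='abcred' undo_depth=2 redo_depth=0
After op 5 (undo): buf='abc' undo_depth=1 redo_depth=1
After op 6 (type): buf='abcup' undo_depth=2 redo_depth=0
After op 7 (undo): buf='abc' undo_depth=1 redo_depth=1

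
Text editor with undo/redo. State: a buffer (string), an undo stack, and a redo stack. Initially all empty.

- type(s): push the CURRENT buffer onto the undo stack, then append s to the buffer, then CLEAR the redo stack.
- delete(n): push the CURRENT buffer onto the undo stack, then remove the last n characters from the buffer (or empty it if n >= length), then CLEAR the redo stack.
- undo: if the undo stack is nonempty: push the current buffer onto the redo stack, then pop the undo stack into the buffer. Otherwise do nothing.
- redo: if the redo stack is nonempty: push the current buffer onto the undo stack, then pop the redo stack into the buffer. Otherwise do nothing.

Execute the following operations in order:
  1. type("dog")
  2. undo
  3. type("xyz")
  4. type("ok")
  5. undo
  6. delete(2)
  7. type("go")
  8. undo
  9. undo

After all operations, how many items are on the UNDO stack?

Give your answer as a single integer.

Answer: 1

Derivation:
After op 1 (type): buf='dog' undo_depth=1 redo_depth=0
After op 2 (undo): buf='(empty)' undo_depth=0 redo_depth=1
After op 3 (type): buf='xyz' undo_depth=1 redo_depth=0
After op 4 (type): buf='xyzok' undo_depth=2 redo_depth=0
After op 5 (undo): buf='xyz' undo_depth=1 redo_depth=1
After op 6 (delete): buf='x' undo_depth=2 redo_depth=0
After op 7 (type): buf='xgo' undo_depth=3 redo_depth=0
After op 8 (undo): buf='x' undo_depth=2 redo_depth=1
After op 9 (undo): buf='xyz' undo_depth=1 redo_depth=2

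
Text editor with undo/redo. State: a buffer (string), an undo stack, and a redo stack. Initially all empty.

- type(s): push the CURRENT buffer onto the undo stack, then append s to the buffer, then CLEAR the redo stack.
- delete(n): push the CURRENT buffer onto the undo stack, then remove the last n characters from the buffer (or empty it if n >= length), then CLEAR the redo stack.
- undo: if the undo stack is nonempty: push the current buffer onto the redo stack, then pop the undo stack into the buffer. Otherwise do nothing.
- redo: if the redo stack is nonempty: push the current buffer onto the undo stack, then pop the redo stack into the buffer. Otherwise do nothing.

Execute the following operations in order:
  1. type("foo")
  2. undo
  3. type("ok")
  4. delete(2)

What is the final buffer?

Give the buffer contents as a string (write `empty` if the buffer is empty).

Answer: empty

Derivation:
After op 1 (type): buf='foo' undo_depth=1 redo_depth=0
After op 2 (undo): buf='(empty)' undo_depth=0 redo_depth=1
After op 3 (type): buf='ok' undo_depth=1 redo_depth=0
After op 4 (delete): buf='(empty)' undo_depth=2 redo_depth=0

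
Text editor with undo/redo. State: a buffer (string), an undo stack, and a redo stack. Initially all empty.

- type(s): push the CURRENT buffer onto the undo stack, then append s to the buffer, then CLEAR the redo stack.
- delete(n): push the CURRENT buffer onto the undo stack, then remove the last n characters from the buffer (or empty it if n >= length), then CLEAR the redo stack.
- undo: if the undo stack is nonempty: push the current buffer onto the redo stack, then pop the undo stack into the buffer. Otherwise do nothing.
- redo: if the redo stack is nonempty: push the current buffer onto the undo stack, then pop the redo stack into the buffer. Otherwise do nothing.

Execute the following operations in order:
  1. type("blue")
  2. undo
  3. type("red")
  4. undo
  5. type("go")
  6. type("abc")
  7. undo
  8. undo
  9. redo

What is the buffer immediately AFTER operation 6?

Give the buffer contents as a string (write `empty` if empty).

After op 1 (type): buf='blue' undo_depth=1 redo_depth=0
After op 2 (undo): buf='(empty)' undo_depth=0 redo_depth=1
After op 3 (type): buf='red' undo_depth=1 redo_depth=0
After op 4 (undo): buf='(empty)' undo_depth=0 redo_depth=1
After op 5 (type): buf='go' undo_depth=1 redo_depth=0
After op 6 (type): buf='goabc' undo_depth=2 redo_depth=0

Answer: goabc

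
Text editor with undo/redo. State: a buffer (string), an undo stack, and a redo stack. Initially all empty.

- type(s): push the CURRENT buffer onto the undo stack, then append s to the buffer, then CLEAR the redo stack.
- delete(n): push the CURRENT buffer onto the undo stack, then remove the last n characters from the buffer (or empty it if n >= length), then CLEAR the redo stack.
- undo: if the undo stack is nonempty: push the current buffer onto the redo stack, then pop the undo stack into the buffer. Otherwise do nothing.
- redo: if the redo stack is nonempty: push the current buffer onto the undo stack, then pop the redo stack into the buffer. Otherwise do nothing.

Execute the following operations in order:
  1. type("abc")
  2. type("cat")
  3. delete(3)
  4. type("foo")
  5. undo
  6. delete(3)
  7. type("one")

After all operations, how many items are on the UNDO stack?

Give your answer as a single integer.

Answer: 5

Derivation:
After op 1 (type): buf='abc' undo_depth=1 redo_depth=0
After op 2 (type): buf='abccat' undo_depth=2 redo_depth=0
After op 3 (delete): buf='abc' undo_depth=3 redo_depth=0
After op 4 (type): buf='abcfoo' undo_depth=4 redo_depth=0
After op 5 (undo): buf='abc' undo_depth=3 redo_depth=1
After op 6 (delete): buf='(empty)' undo_depth=4 redo_depth=0
After op 7 (type): buf='one' undo_depth=5 redo_depth=0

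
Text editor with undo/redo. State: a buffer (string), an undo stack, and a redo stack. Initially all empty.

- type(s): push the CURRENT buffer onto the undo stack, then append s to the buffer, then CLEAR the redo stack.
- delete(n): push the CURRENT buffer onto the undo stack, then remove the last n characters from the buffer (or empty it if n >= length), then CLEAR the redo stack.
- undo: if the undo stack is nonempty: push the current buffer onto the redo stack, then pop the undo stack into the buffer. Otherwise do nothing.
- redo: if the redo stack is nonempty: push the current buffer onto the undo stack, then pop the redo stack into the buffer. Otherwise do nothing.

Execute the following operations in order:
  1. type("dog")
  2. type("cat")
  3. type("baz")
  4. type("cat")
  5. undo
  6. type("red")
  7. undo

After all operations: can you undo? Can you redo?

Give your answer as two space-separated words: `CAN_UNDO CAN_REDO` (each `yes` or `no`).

Answer: yes yes

Derivation:
After op 1 (type): buf='dog' undo_depth=1 redo_depth=0
After op 2 (type): buf='dogcat' undo_depth=2 redo_depth=0
After op 3 (type): buf='dogcatbaz' undo_depth=3 redo_depth=0
After op 4 (type): buf='dogcatbazcat' undo_depth=4 redo_depth=0
After op 5 (undo): buf='dogcatbaz' undo_depth=3 redo_depth=1
After op 6 (type): buf='dogcatbazred' undo_depth=4 redo_depth=0
After op 7 (undo): buf='dogcatbaz' undo_depth=3 redo_depth=1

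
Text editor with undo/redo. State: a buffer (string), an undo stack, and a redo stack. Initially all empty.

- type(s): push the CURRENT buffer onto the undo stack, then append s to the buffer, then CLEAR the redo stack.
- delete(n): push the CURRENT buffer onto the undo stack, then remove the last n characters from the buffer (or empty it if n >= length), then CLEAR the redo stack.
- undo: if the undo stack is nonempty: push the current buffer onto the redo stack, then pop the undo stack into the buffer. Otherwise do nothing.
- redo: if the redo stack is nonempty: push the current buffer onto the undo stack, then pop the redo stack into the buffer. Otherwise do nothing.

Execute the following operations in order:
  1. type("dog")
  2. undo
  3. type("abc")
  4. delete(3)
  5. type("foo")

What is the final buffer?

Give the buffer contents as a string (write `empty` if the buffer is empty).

After op 1 (type): buf='dog' undo_depth=1 redo_depth=0
After op 2 (undo): buf='(empty)' undo_depth=0 redo_depth=1
After op 3 (type): buf='abc' undo_depth=1 redo_depth=0
After op 4 (delete): buf='(empty)' undo_depth=2 redo_depth=0
After op 5 (type): buf='foo' undo_depth=3 redo_depth=0

Answer: foo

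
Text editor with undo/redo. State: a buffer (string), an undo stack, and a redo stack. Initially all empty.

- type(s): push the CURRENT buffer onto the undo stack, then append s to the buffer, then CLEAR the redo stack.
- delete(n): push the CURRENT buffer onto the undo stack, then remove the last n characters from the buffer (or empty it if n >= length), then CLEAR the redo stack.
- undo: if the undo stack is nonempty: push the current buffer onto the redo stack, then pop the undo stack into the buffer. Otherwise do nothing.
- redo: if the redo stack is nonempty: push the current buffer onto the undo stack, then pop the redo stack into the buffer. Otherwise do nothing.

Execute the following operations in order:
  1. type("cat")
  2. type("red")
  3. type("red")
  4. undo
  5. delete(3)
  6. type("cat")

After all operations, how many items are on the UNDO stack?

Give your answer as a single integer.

Answer: 4

Derivation:
After op 1 (type): buf='cat' undo_depth=1 redo_depth=0
After op 2 (type): buf='catred' undo_depth=2 redo_depth=0
After op 3 (type): buf='catredred' undo_depth=3 redo_depth=0
After op 4 (undo): buf='catred' undo_depth=2 redo_depth=1
After op 5 (delete): buf='cat' undo_depth=3 redo_depth=0
After op 6 (type): buf='catcat' undo_depth=4 redo_depth=0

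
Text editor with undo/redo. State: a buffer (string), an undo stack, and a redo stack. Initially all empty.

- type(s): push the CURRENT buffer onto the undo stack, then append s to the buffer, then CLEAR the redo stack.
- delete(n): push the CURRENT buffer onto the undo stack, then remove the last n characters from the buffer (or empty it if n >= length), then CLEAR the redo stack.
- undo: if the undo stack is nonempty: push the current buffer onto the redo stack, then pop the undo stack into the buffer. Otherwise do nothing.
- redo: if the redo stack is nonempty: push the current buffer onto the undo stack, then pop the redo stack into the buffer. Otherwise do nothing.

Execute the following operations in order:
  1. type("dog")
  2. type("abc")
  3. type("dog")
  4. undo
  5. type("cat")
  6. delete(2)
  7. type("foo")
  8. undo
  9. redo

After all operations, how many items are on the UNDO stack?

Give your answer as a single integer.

After op 1 (type): buf='dog' undo_depth=1 redo_depth=0
After op 2 (type): buf='dogabc' undo_depth=2 redo_depth=0
After op 3 (type): buf='dogabcdog' undo_depth=3 redo_depth=0
After op 4 (undo): buf='dogabc' undo_depth=2 redo_depth=1
After op 5 (type): buf='dogabccat' undo_depth=3 redo_depth=0
After op 6 (delete): buf='dogabcc' undo_depth=4 redo_depth=0
After op 7 (type): buf='dogabccfoo' undo_depth=5 redo_depth=0
After op 8 (undo): buf='dogabcc' undo_depth=4 redo_depth=1
After op 9 (redo): buf='dogabccfoo' undo_depth=5 redo_depth=0

Answer: 5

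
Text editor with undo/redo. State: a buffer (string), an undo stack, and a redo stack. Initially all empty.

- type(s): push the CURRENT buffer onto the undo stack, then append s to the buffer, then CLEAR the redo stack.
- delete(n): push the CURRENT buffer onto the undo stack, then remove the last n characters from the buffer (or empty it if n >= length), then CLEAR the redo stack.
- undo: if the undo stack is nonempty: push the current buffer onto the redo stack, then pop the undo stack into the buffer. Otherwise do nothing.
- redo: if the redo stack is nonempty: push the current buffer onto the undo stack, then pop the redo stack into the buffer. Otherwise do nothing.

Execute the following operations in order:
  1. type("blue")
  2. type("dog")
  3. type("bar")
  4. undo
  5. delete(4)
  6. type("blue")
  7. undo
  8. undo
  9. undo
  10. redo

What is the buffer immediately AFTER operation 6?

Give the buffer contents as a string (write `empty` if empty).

Answer: blublue

Derivation:
After op 1 (type): buf='blue' undo_depth=1 redo_depth=0
After op 2 (type): buf='bluedog' undo_depth=2 redo_depth=0
After op 3 (type): buf='bluedogbar' undo_depth=3 redo_depth=0
After op 4 (undo): buf='bluedog' undo_depth=2 redo_depth=1
After op 5 (delete): buf='blu' undo_depth=3 redo_depth=0
After op 6 (type): buf='blublue' undo_depth=4 redo_depth=0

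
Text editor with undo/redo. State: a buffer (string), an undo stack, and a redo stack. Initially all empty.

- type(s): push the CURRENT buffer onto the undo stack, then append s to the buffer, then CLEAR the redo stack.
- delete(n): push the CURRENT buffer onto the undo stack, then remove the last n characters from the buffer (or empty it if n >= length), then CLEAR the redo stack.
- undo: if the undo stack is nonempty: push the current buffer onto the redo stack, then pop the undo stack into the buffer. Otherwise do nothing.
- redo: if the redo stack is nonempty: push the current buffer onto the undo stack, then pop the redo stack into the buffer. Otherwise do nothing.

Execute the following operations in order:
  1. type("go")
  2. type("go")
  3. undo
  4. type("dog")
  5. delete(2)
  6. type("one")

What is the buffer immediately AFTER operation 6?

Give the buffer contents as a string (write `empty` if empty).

Answer: godone

Derivation:
After op 1 (type): buf='go' undo_depth=1 redo_depth=0
After op 2 (type): buf='gogo' undo_depth=2 redo_depth=0
After op 3 (undo): buf='go' undo_depth=1 redo_depth=1
After op 4 (type): buf='godog' undo_depth=2 redo_depth=0
After op 5 (delete): buf='god' undo_depth=3 redo_depth=0
After op 6 (type): buf='godone' undo_depth=4 redo_depth=0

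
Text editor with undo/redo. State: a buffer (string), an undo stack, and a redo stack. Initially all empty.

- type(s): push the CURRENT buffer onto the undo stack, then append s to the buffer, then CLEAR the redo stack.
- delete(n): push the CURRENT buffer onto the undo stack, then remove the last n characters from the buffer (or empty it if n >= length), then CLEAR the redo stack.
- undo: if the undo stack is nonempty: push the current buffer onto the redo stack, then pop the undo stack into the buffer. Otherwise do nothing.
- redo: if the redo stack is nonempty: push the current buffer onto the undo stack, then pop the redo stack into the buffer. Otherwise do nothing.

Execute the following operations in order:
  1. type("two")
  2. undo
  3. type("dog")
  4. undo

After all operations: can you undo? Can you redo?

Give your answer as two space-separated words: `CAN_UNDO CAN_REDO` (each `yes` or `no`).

Answer: no yes

Derivation:
After op 1 (type): buf='two' undo_depth=1 redo_depth=0
After op 2 (undo): buf='(empty)' undo_depth=0 redo_depth=1
After op 3 (type): buf='dog' undo_depth=1 redo_depth=0
After op 4 (undo): buf='(empty)' undo_depth=0 redo_depth=1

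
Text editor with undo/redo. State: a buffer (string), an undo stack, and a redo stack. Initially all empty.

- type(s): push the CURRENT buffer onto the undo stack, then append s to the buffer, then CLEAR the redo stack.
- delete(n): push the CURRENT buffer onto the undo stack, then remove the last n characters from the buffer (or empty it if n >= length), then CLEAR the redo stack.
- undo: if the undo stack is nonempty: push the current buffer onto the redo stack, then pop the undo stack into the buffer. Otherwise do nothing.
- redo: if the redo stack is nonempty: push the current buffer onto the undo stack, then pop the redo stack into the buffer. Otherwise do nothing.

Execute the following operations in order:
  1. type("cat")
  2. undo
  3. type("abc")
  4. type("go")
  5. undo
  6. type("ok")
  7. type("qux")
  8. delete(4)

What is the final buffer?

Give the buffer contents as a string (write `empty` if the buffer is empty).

After op 1 (type): buf='cat' undo_depth=1 redo_depth=0
After op 2 (undo): buf='(empty)' undo_depth=0 redo_depth=1
After op 3 (type): buf='abc' undo_depth=1 redo_depth=0
After op 4 (type): buf='abcgo' undo_depth=2 redo_depth=0
After op 5 (undo): buf='abc' undo_depth=1 redo_depth=1
After op 6 (type): buf='abcok' undo_depth=2 redo_depth=0
After op 7 (type): buf='abcokqux' undo_depth=3 redo_depth=0
After op 8 (delete): buf='abco' undo_depth=4 redo_depth=0

Answer: abco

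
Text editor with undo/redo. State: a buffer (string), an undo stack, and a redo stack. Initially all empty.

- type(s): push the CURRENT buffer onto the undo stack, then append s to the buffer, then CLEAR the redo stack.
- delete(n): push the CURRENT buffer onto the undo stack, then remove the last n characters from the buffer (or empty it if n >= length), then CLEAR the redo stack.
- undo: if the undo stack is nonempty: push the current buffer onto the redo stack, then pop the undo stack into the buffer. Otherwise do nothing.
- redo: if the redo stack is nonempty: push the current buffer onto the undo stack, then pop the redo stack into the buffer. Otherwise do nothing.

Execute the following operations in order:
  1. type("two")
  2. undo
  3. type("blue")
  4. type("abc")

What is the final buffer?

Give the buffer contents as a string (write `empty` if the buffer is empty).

Answer: blueabc

Derivation:
After op 1 (type): buf='two' undo_depth=1 redo_depth=0
After op 2 (undo): buf='(empty)' undo_depth=0 redo_depth=1
After op 3 (type): buf='blue' undo_depth=1 redo_depth=0
After op 4 (type): buf='blueabc' undo_depth=2 redo_depth=0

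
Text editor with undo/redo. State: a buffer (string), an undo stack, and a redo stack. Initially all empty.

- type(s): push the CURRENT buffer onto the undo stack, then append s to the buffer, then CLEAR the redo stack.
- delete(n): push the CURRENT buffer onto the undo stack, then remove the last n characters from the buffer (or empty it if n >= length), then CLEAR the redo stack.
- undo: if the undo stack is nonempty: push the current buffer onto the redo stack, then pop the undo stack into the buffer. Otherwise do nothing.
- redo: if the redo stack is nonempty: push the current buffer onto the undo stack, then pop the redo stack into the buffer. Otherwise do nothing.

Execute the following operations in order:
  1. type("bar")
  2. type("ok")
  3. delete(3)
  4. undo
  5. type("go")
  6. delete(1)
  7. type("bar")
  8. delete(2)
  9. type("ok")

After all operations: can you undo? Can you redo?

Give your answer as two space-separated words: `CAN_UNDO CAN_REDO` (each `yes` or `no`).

After op 1 (type): buf='bar' undo_depth=1 redo_depth=0
After op 2 (type): buf='barok' undo_depth=2 redo_depth=0
After op 3 (delete): buf='ba' undo_depth=3 redo_depth=0
After op 4 (undo): buf='barok' undo_depth=2 redo_depth=1
After op 5 (type): buf='barokgo' undo_depth=3 redo_depth=0
After op 6 (delete): buf='barokg' undo_depth=4 redo_depth=0
After op 7 (type): buf='barokgbar' undo_depth=5 redo_depth=0
After op 8 (delete): buf='barokgb' undo_depth=6 redo_depth=0
After op 9 (type): buf='barokgbok' undo_depth=7 redo_depth=0

Answer: yes no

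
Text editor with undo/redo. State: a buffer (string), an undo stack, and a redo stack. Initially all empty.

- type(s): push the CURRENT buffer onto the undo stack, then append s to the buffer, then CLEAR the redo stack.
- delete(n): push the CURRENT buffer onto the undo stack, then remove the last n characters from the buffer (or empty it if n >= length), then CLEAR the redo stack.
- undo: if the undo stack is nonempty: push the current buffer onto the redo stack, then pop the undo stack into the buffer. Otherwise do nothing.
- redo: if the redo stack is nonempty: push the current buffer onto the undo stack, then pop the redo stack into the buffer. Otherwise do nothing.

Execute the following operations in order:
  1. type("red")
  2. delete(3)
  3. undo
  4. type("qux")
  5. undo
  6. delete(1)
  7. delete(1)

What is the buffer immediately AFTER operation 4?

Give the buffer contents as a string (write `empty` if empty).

After op 1 (type): buf='red' undo_depth=1 redo_depth=0
After op 2 (delete): buf='(empty)' undo_depth=2 redo_depth=0
After op 3 (undo): buf='red' undo_depth=1 redo_depth=1
After op 4 (type): buf='redqux' undo_depth=2 redo_depth=0

Answer: redqux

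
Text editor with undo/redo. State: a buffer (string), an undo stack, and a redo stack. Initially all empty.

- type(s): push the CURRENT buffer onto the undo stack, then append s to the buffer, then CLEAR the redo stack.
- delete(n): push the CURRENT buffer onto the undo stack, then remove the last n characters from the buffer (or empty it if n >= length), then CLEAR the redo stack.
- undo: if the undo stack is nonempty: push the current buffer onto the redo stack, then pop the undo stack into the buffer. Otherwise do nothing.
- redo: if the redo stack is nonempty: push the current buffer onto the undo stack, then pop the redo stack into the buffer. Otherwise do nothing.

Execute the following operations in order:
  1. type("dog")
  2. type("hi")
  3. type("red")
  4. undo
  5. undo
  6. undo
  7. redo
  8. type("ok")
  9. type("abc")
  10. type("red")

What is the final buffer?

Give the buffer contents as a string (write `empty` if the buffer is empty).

After op 1 (type): buf='dog' undo_depth=1 redo_depth=0
After op 2 (type): buf='doghi' undo_depth=2 redo_depth=0
After op 3 (type): buf='doghired' undo_depth=3 redo_depth=0
After op 4 (undo): buf='doghi' undo_depth=2 redo_depth=1
After op 5 (undo): buf='dog' undo_depth=1 redo_depth=2
After op 6 (undo): buf='(empty)' undo_depth=0 redo_depth=3
After op 7 (redo): buf='dog' undo_depth=1 redo_depth=2
After op 8 (type): buf='dogok' undo_depth=2 redo_depth=0
After op 9 (type): buf='dogokabc' undo_depth=3 redo_depth=0
After op 10 (type): buf='dogokabcred' undo_depth=4 redo_depth=0

Answer: dogokabcred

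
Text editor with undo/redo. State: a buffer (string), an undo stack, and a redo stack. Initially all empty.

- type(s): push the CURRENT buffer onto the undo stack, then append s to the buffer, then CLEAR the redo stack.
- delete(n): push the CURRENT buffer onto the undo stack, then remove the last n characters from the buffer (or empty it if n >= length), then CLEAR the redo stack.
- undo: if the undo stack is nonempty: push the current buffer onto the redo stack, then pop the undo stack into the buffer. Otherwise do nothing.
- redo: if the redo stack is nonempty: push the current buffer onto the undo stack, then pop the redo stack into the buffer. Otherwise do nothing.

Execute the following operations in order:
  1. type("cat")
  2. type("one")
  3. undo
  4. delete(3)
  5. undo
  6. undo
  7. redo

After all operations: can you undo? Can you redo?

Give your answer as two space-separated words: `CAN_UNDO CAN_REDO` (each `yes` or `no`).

After op 1 (type): buf='cat' undo_depth=1 redo_depth=0
After op 2 (type): buf='catone' undo_depth=2 redo_depth=0
After op 3 (undo): buf='cat' undo_depth=1 redo_depth=1
After op 4 (delete): buf='(empty)' undo_depth=2 redo_depth=0
After op 5 (undo): buf='cat' undo_depth=1 redo_depth=1
After op 6 (undo): buf='(empty)' undo_depth=0 redo_depth=2
After op 7 (redo): buf='cat' undo_depth=1 redo_depth=1

Answer: yes yes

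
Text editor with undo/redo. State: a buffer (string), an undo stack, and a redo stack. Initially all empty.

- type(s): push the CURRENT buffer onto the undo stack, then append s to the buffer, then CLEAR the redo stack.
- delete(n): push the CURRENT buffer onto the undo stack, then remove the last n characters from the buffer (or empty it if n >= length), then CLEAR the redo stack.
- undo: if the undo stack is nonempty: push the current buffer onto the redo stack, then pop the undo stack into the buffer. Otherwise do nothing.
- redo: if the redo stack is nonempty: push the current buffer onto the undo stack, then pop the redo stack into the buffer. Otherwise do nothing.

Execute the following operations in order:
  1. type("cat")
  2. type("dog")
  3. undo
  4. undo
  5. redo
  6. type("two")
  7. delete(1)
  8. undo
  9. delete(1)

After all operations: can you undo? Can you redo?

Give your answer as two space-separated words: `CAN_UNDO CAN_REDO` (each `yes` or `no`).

After op 1 (type): buf='cat' undo_depth=1 redo_depth=0
After op 2 (type): buf='catdog' undo_depth=2 redo_depth=0
After op 3 (undo): buf='cat' undo_depth=1 redo_depth=1
After op 4 (undo): buf='(empty)' undo_depth=0 redo_depth=2
After op 5 (redo): buf='cat' undo_depth=1 redo_depth=1
After op 6 (type): buf='cattwo' undo_depth=2 redo_depth=0
After op 7 (delete): buf='cattw' undo_depth=3 redo_depth=0
After op 8 (undo): buf='cattwo' undo_depth=2 redo_depth=1
After op 9 (delete): buf='cattw' undo_depth=3 redo_depth=0

Answer: yes no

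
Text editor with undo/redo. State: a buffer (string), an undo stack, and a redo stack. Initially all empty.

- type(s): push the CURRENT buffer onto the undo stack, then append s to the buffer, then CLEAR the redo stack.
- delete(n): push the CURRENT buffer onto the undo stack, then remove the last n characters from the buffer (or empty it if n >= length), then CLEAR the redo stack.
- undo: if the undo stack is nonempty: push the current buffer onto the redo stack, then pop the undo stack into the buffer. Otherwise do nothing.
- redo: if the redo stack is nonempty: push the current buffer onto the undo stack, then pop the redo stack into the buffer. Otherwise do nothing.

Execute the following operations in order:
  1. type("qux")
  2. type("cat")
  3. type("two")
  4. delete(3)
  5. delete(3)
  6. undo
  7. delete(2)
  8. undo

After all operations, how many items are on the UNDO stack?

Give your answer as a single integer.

After op 1 (type): buf='qux' undo_depth=1 redo_depth=0
After op 2 (type): buf='quxcat' undo_depth=2 redo_depth=0
After op 3 (type): buf='quxcattwo' undo_depth=3 redo_depth=0
After op 4 (delete): buf='quxcat' undo_depth=4 redo_depth=0
After op 5 (delete): buf='qux' undo_depth=5 redo_depth=0
After op 6 (undo): buf='quxcat' undo_depth=4 redo_depth=1
After op 7 (delete): buf='quxc' undo_depth=5 redo_depth=0
After op 8 (undo): buf='quxcat' undo_depth=4 redo_depth=1

Answer: 4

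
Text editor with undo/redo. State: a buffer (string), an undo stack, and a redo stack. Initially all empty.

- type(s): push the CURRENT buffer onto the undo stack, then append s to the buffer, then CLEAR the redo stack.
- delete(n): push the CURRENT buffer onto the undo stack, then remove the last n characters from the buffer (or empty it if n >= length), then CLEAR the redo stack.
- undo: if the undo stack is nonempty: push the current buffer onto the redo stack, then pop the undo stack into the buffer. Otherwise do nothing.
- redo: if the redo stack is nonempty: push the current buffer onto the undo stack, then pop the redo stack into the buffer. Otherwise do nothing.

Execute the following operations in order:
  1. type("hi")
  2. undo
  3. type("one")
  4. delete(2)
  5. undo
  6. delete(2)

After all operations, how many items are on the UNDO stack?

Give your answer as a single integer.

Answer: 2

Derivation:
After op 1 (type): buf='hi' undo_depth=1 redo_depth=0
After op 2 (undo): buf='(empty)' undo_depth=0 redo_depth=1
After op 3 (type): buf='one' undo_depth=1 redo_depth=0
After op 4 (delete): buf='o' undo_depth=2 redo_depth=0
After op 5 (undo): buf='one' undo_depth=1 redo_depth=1
After op 6 (delete): buf='o' undo_depth=2 redo_depth=0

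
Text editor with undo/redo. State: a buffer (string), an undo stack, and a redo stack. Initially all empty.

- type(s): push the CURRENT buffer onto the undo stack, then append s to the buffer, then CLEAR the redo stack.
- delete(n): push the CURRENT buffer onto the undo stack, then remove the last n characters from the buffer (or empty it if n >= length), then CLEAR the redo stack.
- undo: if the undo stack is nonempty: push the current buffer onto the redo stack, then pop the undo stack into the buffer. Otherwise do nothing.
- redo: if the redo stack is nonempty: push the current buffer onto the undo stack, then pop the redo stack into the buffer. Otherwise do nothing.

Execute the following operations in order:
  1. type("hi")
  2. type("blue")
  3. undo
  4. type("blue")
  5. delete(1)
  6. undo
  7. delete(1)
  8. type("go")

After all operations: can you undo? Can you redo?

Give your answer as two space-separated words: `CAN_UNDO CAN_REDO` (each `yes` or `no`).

After op 1 (type): buf='hi' undo_depth=1 redo_depth=0
After op 2 (type): buf='hiblue' undo_depth=2 redo_depth=0
After op 3 (undo): buf='hi' undo_depth=1 redo_depth=1
After op 4 (type): buf='hiblue' undo_depth=2 redo_depth=0
After op 5 (delete): buf='hiblu' undo_depth=3 redo_depth=0
After op 6 (undo): buf='hiblue' undo_depth=2 redo_depth=1
After op 7 (delete): buf='hiblu' undo_depth=3 redo_depth=0
After op 8 (type): buf='hiblugo' undo_depth=4 redo_depth=0

Answer: yes no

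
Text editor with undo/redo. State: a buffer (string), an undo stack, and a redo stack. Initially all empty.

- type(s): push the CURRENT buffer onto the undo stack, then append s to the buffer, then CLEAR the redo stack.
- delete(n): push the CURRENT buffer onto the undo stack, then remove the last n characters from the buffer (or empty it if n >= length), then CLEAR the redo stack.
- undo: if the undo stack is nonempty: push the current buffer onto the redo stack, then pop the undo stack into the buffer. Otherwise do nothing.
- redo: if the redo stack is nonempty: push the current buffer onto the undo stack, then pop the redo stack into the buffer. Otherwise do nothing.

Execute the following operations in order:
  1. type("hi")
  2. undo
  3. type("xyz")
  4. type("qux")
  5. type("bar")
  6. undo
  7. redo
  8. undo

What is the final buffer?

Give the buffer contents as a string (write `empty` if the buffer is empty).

After op 1 (type): buf='hi' undo_depth=1 redo_depth=0
After op 2 (undo): buf='(empty)' undo_depth=0 redo_depth=1
After op 3 (type): buf='xyz' undo_depth=1 redo_depth=0
After op 4 (type): buf='xyzqux' undo_depth=2 redo_depth=0
After op 5 (type): buf='xyzquxbar' undo_depth=3 redo_depth=0
After op 6 (undo): buf='xyzqux' undo_depth=2 redo_depth=1
After op 7 (redo): buf='xyzquxbar' undo_depth=3 redo_depth=0
After op 8 (undo): buf='xyzqux' undo_depth=2 redo_depth=1

Answer: xyzqux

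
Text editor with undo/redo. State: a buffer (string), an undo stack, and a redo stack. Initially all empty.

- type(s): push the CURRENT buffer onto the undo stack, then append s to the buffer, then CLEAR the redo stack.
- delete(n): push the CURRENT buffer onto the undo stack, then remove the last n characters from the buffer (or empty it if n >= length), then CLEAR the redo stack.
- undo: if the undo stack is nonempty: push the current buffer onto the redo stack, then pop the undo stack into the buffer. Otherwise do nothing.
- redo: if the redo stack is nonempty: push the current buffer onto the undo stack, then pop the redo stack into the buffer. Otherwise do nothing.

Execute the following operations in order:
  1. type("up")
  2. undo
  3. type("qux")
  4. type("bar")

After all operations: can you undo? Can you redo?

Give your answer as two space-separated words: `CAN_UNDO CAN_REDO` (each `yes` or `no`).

After op 1 (type): buf='up' undo_depth=1 redo_depth=0
After op 2 (undo): buf='(empty)' undo_depth=0 redo_depth=1
After op 3 (type): buf='qux' undo_depth=1 redo_depth=0
After op 4 (type): buf='quxbar' undo_depth=2 redo_depth=0

Answer: yes no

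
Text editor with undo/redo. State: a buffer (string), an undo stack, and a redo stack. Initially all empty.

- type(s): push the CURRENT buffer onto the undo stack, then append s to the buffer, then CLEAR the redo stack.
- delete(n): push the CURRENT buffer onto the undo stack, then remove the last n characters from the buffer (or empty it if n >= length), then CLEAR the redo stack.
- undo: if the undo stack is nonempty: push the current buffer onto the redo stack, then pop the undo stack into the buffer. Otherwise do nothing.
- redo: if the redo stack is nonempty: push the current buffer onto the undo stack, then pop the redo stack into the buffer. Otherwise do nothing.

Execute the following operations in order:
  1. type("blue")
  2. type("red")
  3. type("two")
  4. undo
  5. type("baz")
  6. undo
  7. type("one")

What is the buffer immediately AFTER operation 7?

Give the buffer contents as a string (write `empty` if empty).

Answer: blueredone

Derivation:
After op 1 (type): buf='blue' undo_depth=1 redo_depth=0
After op 2 (type): buf='bluered' undo_depth=2 redo_depth=0
After op 3 (type): buf='blueredtwo' undo_depth=3 redo_depth=0
After op 4 (undo): buf='bluered' undo_depth=2 redo_depth=1
After op 5 (type): buf='blueredbaz' undo_depth=3 redo_depth=0
After op 6 (undo): buf='bluered' undo_depth=2 redo_depth=1
After op 7 (type): buf='blueredone' undo_depth=3 redo_depth=0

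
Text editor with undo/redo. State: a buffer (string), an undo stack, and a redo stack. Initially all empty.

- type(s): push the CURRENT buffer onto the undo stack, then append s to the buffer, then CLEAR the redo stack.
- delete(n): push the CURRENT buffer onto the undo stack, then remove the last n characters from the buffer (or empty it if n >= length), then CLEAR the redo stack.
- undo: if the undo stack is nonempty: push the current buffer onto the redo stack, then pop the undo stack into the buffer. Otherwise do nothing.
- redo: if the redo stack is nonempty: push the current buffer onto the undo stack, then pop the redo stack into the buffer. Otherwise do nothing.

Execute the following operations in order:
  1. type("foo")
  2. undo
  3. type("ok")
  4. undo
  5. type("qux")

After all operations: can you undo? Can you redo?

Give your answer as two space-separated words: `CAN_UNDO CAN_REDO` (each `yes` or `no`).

Answer: yes no

Derivation:
After op 1 (type): buf='foo' undo_depth=1 redo_depth=0
After op 2 (undo): buf='(empty)' undo_depth=0 redo_depth=1
After op 3 (type): buf='ok' undo_depth=1 redo_depth=0
After op 4 (undo): buf='(empty)' undo_depth=0 redo_depth=1
After op 5 (type): buf='qux' undo_depth=1 redo_depth=0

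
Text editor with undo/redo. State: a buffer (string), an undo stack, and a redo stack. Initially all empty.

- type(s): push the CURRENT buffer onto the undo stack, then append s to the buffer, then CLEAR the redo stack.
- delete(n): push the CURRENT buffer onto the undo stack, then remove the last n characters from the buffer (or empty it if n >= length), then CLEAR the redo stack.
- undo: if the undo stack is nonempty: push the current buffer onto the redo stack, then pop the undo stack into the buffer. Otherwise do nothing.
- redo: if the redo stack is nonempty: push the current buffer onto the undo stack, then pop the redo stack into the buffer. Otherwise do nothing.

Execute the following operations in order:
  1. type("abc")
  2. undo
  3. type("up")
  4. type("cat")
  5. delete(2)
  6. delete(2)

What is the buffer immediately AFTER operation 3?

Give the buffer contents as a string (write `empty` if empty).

After op 1 (type): buf='abc' undo_depth=1 redo_depth=0
After op 2 (undo): buf='(empty)' undo_depth=0 redo_depth=1
After op 3 (type): buf='up' undo_depth=1 redo_depth=0

Answer: up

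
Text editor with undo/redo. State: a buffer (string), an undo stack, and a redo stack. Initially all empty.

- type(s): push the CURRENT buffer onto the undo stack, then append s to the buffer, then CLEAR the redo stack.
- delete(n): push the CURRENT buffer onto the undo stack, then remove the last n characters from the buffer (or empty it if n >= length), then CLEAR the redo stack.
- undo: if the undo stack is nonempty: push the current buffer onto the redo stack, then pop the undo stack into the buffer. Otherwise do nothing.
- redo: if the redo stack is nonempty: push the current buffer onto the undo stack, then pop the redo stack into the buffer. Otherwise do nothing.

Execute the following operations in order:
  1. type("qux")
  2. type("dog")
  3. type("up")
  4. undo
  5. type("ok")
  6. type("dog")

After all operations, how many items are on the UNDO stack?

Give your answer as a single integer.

Answer: 4

Derivation:
After op 1 (type): buf='qux' undo_depth=1 redo_depth=0
After op 2 (type): buf='quxdog' undo_depth=2 redo_depth=0
After op 3 (type): buf='quxdogup' undo_depth=3 redo_depth=0
After op 4 (undo): buf='quxdog' undo_depth=2 redo_depth=1
After op 5 (type): buf='quxdogok' undo_depth=3 redo_depth=0
After op 6 (type): buf='quxdogokdog' undo_depth=4 redo_depth=0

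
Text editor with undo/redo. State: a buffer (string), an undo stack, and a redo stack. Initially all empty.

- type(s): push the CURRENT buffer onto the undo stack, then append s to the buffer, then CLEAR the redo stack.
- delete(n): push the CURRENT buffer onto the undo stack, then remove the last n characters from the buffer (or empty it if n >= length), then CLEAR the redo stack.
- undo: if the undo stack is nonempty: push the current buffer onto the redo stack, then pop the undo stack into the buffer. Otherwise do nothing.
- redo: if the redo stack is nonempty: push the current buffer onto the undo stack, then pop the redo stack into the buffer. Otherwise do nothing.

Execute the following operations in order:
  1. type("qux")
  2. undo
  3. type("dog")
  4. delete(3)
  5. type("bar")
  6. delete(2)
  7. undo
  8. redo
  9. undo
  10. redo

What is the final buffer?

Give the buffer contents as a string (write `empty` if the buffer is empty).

Answer: b

Derivation:
After op 1 (type): buf='qux' undo_depth=1 redo_depth=0
After op 2 (undo): buf='(empty)' undo_depth=0 redo_depth=1
After op 3 (type): buf='dog' undo_depth=1 redo_depth=0
After op 4 (delete): buf='(empty)' undo_depth=2 redo_depth=0
After op 5 (type): buf='bar' undo_depth=3 redo_depth=0
After op 6 (delete): buf='b' undo_depth=4 redo_depth=0
After op 7 (undo): buf='bar' undo_depth=3 redo_depth=1
After op 8 (redo): buf='b' undo_depth=4 redo_depth=0
After op 9 (undo): buf='bar' undo_depth=3 redo_depth=1
After op 10 (redo): buf='b' undo_depth=4 redo_depth=0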